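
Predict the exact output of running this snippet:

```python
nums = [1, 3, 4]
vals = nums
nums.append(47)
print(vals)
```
[1, 3, 4, 47]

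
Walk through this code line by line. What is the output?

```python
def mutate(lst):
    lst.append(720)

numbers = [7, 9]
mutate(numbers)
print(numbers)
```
[7, 9, 720]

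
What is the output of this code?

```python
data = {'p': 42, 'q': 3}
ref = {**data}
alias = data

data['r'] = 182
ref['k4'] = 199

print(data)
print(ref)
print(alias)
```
{'p': 42, 'q': 3, 'r': 182}
{'p': 42, 'q': 3, 'k4': 199}
{'p': 42, 'q': 3, 'r': 182}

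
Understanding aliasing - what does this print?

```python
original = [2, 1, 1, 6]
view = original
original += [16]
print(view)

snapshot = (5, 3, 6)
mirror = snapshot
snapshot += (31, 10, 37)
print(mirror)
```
[2, 1, 1, 6, 16]
(5, 3, 6)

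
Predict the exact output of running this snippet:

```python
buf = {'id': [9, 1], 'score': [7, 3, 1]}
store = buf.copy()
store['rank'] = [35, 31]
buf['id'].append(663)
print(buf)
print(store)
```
{'id': [9, 1, 663], 'score': [7, 3, 1]}
{'id': [9, 1, 663], 'score': [7, 3, 1], 'rank': [35, 31]}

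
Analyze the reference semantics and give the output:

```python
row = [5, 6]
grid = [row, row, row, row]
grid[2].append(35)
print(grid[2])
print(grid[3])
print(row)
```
[5, 6, 35]
[5, 6, 35]
[5, 6, 35]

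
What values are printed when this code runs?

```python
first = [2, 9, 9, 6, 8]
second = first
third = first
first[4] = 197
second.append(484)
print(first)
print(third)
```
[2, 9, 9, 6, 197, 484]
[2, 9, 9, 6, 197, 484]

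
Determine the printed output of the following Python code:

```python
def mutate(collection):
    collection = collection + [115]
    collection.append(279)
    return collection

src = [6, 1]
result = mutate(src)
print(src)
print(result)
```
[6, 1]
[6, 1, 115, 279]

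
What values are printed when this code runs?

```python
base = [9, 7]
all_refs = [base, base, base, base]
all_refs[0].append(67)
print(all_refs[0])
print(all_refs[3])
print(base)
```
[9, 7, 67]
[9, 7, 67]
[9, 7, 67]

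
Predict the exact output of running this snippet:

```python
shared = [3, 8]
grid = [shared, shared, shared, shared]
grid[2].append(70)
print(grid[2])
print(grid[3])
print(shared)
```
[3, 8, 70]
[3, 8, 70]
[3, 8, 70]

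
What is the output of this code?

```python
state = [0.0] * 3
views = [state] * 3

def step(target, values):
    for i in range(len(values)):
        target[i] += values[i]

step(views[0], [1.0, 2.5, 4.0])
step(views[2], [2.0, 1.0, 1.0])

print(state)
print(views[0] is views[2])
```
[3.0, 3.5, 5.0]
True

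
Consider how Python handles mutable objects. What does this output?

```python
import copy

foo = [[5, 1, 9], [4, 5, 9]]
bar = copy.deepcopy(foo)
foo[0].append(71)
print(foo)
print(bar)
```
[[5, 1, 9, 71], [4, 5, 9]]
[[5, 1, 9], [4, 5, 9]]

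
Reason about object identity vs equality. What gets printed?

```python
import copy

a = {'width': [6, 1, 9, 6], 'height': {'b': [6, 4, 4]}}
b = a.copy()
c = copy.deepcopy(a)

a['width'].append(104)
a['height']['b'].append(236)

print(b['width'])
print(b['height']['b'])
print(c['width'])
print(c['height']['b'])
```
[6, 1, 9, 6, 104]
[6, 4, 4, 236]
[6, 1, 9, 6]
[6, 4, 4]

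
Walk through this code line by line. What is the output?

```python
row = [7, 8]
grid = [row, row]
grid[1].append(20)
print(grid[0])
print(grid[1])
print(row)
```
[7, 8, 20]
[7, 8, 20]
[7, 8, 20]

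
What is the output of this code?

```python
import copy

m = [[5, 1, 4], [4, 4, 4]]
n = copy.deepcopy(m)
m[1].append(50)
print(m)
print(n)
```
[[5, 1, 4], [4, 4, 4, 50]]
[[5, 1, 4], [4, 4, 4]]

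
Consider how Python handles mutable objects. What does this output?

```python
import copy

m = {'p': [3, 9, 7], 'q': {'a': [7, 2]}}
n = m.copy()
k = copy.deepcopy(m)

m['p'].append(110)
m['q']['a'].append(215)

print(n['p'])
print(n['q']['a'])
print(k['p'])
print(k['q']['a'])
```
[3, 9, 7, 110]
[7, 2, 215]
[3, 9, 7]
[7, 2]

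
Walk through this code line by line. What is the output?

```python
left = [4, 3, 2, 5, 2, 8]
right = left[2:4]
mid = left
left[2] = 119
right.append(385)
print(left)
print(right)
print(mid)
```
[4, 3, 119, 5, 2, 8]
[2, 5, 385]
[4, 3, 119, 5, 2, 8]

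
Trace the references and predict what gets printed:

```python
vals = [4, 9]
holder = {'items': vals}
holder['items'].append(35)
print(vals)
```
[4, 9, 35]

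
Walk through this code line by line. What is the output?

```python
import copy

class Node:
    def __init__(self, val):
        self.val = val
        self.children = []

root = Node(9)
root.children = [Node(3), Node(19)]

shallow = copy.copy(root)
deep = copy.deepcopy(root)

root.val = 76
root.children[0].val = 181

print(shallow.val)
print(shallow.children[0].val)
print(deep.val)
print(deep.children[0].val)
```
9
181
9
3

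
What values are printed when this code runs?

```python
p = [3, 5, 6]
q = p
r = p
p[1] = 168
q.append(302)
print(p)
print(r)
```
[3, 168, 6, 302]
[3, 168, 6, 302]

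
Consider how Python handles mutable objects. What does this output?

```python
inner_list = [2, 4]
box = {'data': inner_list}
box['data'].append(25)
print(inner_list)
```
[2, 4, 25]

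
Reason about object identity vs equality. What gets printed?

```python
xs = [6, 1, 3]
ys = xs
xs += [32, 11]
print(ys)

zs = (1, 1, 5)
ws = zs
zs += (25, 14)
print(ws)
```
[6, 1, 3, 32, 11]
(1, 1, 5)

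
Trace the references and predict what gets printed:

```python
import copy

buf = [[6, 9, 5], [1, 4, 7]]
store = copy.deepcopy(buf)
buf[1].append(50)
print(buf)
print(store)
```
[[6, 9, 5], [1, 4, 7, 50]]
[[6, 9, 5], [1, 4, 7]]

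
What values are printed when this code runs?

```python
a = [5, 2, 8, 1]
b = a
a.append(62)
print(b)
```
[5, 2, 8, 1, 62]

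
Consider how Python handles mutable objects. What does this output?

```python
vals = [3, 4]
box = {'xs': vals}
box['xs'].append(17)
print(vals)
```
[3, 4, 17]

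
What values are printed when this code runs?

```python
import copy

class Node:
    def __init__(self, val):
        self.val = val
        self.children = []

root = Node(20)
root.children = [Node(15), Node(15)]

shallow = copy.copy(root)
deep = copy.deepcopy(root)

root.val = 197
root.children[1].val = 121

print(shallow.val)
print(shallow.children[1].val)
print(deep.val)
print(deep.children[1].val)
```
20
121
20
15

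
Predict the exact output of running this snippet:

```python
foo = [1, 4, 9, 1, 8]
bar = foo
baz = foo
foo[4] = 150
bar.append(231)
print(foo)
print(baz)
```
[1, 4, 9, 1, 150, 231]
[1, 4, 9, 1, 150, 231]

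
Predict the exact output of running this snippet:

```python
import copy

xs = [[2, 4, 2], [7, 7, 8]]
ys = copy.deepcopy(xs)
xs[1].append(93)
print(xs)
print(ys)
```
[[2, 4, 2], [7, 7, 8, 93]]
[[2, 4, 2], [7, 7, 8]]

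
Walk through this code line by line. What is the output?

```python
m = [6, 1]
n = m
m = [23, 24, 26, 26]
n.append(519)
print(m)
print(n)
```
[23, 24, 26, 26]
[6, 1, 519]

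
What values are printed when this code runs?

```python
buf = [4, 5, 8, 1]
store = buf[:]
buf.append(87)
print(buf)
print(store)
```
[4, 5, 8, 1, 87]
[4, 5, 8, 1]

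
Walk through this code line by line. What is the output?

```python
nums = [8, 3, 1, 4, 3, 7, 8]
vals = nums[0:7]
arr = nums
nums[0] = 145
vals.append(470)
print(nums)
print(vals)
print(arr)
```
[145, 3, 1, 4, 3, 7, 8]
[8, 3, 1, 4, 3, 7, 8, 470]
[145, 3, 1, 4, 3, 7, 8]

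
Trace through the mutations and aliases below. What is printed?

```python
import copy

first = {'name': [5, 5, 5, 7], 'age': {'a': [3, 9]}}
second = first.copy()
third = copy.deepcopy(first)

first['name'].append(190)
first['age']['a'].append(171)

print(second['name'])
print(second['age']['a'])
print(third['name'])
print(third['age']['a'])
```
[5, 5, 5, 7, 190]
[3, 9, 171]
[5, 5, 5, 7]
[3, 9]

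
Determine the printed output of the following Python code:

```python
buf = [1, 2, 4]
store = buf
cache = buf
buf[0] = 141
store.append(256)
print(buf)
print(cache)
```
[141, 2, 4, 256]
[141, 2, 4, 256]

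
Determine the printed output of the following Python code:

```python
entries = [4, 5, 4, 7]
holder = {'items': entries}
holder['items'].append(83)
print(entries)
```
[4, 5, 4, 7, 83]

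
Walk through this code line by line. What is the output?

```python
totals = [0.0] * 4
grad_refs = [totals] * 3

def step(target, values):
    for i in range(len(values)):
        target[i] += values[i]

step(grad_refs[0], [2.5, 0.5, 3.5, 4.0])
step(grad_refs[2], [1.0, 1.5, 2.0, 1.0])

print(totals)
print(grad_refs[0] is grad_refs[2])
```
[3.5, 2.0, 5.5, 5.0]
True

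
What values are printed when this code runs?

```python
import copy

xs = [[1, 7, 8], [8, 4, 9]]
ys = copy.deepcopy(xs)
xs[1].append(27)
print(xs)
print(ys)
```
[[1, 7, 8], [8, 4, 9, 27]]
[[1, 7, 8], [8, 4, 9]]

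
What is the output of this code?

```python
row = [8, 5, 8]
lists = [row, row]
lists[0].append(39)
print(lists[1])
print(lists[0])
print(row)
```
[8, 5, 8, 39]
[8, 5, 8, 39]
[8, 5, 8, 39]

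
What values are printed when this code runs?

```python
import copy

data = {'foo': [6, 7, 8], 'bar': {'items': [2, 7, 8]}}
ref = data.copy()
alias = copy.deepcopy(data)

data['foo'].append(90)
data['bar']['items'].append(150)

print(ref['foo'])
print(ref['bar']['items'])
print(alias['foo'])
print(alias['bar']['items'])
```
[6, 7, 8, 90]
[2, 7, 8, 150]
[6, 7, 8]
[2, 7, 8]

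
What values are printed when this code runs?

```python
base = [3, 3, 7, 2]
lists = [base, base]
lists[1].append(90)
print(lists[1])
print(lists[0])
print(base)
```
[3, 3, 7, 2, 90]
[3, 3, 7, 2, 90]
[3, 3, 7, 2, 90]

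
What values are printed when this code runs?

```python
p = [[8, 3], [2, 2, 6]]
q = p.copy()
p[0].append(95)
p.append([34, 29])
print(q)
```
[[8, 3, 95], [2, 2, 6]]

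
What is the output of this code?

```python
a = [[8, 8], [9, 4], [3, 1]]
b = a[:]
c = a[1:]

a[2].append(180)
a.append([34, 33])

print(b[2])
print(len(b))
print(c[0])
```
[3, 1, 180]
3
[9, 4]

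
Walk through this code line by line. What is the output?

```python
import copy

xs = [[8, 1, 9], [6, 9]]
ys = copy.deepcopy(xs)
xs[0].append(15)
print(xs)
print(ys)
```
[[8, 1, 9, 15], [6, 9]]
[[8, 1, 9], [6, 9]]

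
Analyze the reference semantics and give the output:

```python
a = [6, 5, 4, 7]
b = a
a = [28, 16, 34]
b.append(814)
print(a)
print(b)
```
[28, 16, 34]
[6, 5, 4, 7, 814]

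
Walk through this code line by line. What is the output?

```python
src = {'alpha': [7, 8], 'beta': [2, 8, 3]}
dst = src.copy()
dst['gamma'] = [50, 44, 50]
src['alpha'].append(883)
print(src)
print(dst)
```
{'alpha': [7, 8, 883], 'beta': [2, 8, 3]}
{'alpha': [7, 8, 883], 'beta': [2, 8, 3], 'gamma': [50, 44, 50]}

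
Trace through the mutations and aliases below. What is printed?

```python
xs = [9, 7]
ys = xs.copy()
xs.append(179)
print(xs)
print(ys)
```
[9, 7, 179]
[9, 7]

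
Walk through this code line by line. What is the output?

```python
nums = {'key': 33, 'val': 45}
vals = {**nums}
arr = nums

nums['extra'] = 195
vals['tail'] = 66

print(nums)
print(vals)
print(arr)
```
{'key': 33, 'val': 45, 'extra': 195}
{'key': 33, 'val': 45, 'tail': 66}
{'key': 33, 'val': 45, 'extra': 195}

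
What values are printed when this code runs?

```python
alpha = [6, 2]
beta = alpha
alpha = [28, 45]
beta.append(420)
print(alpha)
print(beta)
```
[28, 45]
[6, 2, 420]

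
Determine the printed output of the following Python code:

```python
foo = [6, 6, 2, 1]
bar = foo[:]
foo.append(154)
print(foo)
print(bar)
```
[6, 6, 2, 1, 154]
[6, 6, 2, 1]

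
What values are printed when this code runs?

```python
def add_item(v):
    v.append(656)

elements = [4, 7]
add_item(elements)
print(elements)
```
[4, 7, 656]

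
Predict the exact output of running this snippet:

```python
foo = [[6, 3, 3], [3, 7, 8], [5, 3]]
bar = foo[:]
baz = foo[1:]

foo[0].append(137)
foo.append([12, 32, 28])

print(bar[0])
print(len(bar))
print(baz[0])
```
[6, 3, 3, 137]
3
[3, 7, 8]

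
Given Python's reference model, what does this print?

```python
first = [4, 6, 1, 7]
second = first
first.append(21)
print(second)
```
[4, 6, 1, 7, 21]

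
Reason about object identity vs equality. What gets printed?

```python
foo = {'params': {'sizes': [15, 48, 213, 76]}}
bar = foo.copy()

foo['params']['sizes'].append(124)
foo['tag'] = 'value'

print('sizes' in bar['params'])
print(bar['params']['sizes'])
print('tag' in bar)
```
True
[15, 48, 213, 76, 124]
False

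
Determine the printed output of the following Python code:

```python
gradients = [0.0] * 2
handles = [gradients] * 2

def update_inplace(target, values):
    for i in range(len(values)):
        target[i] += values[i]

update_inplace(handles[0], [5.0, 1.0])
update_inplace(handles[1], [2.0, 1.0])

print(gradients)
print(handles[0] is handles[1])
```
[7.0, 2.0]
True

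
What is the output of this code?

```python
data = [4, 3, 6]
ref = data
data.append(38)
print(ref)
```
[4, 3, 6, 38]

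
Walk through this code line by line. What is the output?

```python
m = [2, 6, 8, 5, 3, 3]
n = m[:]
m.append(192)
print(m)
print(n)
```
[2, 6, 8, 5, 3, 3, 192]
[2, 6, 8, 5, 3, 3]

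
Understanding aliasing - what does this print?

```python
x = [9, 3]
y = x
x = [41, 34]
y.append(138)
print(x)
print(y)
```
[41, 34]
[9, 3, 138]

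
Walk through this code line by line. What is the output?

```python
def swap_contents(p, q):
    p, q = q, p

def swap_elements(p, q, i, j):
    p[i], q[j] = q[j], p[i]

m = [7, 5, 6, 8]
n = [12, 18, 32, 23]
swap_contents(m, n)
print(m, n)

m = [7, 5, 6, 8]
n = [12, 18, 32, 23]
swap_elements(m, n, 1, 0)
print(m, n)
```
[7, 5, 6, 8] [12, 18, 32, 23]
[7, 12, 6, 8] [5, 18, 32, 23]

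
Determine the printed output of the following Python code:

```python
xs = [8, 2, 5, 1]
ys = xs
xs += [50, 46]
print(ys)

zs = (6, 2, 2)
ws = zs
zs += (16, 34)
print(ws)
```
[8, 2, 5, 1, 50, 46]
(6, 2, 2)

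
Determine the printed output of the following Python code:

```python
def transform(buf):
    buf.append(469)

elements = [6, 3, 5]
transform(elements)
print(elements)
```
[6, 3, 5, 469]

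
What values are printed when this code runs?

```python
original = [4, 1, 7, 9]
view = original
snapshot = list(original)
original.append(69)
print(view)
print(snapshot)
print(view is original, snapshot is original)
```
[4, 1, 7, 9, 69]
[4, 1, 7, 9]
True False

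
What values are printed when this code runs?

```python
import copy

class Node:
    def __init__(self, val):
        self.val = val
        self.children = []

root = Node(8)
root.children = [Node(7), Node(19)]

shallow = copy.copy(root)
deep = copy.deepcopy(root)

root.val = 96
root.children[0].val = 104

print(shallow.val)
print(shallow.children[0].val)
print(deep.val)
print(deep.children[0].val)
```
8
104
8
7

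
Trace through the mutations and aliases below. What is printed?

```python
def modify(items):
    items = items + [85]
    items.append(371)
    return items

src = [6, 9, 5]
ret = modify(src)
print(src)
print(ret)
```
[6, 9, 5]
[6, 9, 5, 85, 371]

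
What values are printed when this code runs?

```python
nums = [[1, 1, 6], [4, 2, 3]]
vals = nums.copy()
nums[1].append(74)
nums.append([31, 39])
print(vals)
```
[[1, 1, 6], [4, 2, 3, 74]]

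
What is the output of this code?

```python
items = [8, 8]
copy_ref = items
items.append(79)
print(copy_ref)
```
[8, 8, 79]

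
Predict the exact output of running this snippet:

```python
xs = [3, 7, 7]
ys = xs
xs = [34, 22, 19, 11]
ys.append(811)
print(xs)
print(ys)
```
[34, 22, 19, 11]
[3, 7, 7, 811]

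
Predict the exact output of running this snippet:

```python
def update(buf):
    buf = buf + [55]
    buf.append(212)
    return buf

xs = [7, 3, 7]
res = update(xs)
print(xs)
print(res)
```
[7, 3, 7]
[7, 3, 7, 55, 212]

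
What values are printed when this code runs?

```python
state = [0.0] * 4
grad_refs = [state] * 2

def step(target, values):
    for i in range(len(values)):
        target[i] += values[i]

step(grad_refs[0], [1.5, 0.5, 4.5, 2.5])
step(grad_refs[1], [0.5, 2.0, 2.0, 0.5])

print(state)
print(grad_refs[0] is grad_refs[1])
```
[2.0, 2.5, 6.5, 3.0]
True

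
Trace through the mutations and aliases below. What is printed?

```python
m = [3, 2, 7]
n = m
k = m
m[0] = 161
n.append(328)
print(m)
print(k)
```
[161, 2, 7, 328]
[161, 2, 7, 328]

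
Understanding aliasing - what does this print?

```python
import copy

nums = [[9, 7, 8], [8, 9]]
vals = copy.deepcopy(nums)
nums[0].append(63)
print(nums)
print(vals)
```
[[9, 7, 8, 63], [8, 9]]
[[9, 7, 8], [8, 9]]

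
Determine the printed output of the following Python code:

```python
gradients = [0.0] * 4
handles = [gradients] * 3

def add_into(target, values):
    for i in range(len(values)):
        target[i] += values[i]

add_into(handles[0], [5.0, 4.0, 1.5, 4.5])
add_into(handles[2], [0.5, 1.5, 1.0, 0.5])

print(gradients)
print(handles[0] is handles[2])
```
[5.5, 5.5, 2.5, 5.0]
True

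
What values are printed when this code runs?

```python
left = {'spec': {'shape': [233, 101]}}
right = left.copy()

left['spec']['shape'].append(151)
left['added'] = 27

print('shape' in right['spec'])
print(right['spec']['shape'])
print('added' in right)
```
True
[233, 101, 151]
False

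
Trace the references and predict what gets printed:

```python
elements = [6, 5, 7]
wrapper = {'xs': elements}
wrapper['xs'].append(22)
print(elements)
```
[6, 5, 7, 22]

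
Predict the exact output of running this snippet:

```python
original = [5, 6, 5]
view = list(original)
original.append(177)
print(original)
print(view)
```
[5, 6, 5, 177]
[5, 6, 5]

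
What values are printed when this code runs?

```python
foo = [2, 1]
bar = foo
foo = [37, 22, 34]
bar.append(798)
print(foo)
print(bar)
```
[37, 22, 34]
[2, 1, 798]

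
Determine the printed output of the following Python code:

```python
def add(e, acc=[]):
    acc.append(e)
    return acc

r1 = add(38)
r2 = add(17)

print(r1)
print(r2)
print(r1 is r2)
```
[38, 17]
[38, 17]
True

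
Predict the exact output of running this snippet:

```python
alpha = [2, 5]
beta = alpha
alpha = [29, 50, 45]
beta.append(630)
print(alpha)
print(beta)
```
[29, 50, 45]
[2, 5, 630]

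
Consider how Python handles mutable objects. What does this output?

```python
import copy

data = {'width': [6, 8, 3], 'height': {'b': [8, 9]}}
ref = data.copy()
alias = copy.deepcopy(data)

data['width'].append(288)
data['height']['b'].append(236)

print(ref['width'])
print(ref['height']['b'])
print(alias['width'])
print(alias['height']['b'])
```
[6, 8, 3, 288]
[8, 9, 236]
[6, 8, 3]
[8, 9]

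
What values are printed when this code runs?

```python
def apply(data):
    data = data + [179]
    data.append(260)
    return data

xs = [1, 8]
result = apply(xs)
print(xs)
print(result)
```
[1, 8]
[1, 8, 179, 260]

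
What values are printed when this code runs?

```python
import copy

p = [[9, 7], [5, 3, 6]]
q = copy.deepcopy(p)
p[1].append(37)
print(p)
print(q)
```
[[9, 7], [5, 3, 6, 37]]
[[9, 7], [5, 3, 6]]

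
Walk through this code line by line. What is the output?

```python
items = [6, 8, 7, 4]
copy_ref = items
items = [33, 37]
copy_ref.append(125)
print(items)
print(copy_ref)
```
[33, 37]
[6, 8, 7, 4, 125]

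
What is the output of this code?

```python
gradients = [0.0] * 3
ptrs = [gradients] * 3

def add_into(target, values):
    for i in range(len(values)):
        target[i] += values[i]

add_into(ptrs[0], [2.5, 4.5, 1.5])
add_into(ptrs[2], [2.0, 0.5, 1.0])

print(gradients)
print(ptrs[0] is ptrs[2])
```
[4.5, 5.0, 2.5]
True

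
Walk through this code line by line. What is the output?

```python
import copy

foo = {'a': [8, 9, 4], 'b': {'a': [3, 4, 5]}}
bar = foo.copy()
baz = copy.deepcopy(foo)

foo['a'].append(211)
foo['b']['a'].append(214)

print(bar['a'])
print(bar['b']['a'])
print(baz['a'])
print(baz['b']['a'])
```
[8, 9, 4, 211]
[3, 4, 5, 214]
[8, 9, 4]
[3, 4, 5]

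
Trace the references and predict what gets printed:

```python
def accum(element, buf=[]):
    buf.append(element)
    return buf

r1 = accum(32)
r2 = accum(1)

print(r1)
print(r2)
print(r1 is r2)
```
[32, 1]
[32, 1]
True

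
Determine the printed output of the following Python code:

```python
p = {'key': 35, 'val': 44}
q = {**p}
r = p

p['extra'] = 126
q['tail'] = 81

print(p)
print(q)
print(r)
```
{'key': 35, 'val': 44, 'extra': 126}
{'key': 35, 'val': 44, 'tail': 81}
{'key': 35, 'val': 44, 'extra': 126}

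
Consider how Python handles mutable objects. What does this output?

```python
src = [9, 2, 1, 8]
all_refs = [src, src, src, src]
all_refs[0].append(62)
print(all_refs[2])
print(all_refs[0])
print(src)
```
[9, 2, 1, 8, 62]
[9, 2, 1, 8, 62]
[9, 2, 1, 8, 62]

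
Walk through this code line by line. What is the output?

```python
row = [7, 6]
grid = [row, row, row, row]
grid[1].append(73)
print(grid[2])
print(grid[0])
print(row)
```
[7, 6, 73]
[7, 6, 73]
[7, 6, 73]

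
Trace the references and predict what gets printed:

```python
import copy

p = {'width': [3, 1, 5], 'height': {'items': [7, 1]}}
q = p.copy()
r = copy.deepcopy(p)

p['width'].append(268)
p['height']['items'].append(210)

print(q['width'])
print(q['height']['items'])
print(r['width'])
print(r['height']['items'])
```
[3, 1, 5, 268]
[7, 1, 210]
[3, 1, 5]
[7, 1]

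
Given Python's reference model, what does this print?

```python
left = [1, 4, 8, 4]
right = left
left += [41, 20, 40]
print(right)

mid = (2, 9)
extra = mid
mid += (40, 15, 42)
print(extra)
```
[1, 4, 8, 4, 41, 20, 40]
(2, 9)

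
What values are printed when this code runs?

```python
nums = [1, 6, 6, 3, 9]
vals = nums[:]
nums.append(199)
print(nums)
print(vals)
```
[1, 6, 6, 3, 9, 199]
[1, 6, 6, 3, 9]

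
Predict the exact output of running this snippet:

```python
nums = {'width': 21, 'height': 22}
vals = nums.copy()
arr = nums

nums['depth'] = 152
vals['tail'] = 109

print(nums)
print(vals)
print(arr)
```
{'width': 21, 'height': 22, 'depth': 152}
{'width': 21, 'height': 22, 'tail': 109}
{'width': 21, 'height': 22, 'depth': 152}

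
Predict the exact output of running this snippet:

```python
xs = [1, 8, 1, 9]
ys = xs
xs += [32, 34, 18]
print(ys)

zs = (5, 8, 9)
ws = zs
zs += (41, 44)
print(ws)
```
[1, 8, 1, 9, 32, 34, 18]
(5, 8, 9)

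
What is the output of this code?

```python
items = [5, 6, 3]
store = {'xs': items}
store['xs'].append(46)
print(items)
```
[5, 6, 3, 46]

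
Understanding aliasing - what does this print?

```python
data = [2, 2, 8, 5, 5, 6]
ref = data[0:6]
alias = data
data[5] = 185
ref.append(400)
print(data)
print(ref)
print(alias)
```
[2, 2, 8, 5, 5, 185]
[2, 2, 8, 5, 5, 6, 400]
[2, 2, 8, 5, 5, 185]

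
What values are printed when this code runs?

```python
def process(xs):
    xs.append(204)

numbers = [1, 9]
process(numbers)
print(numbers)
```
[1, 9, 204]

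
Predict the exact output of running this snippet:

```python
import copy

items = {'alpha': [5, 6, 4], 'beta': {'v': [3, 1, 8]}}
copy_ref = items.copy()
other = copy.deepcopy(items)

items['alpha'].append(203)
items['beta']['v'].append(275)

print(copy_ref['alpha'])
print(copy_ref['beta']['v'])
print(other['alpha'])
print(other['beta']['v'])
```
[5, 6, 4, 203]
[3, 1, 8, 275]
[5, 6, 4]
[3, 1, 8]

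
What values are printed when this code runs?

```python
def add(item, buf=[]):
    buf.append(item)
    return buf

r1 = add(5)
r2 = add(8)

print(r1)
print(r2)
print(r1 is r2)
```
[5, 8]
[5, 8]
True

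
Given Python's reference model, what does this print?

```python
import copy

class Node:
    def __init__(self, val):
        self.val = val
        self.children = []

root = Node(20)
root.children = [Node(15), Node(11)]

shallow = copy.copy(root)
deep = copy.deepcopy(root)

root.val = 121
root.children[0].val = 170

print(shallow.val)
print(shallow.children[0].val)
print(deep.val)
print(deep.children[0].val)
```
20
170
20
15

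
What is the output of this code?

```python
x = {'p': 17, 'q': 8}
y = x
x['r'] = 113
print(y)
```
{'p': 17, 'q': 8, 'r': 113}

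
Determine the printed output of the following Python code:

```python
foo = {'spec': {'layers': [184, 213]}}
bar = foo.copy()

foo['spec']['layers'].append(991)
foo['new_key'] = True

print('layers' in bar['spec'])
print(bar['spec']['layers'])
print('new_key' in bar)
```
True
[184, 213, 991]
False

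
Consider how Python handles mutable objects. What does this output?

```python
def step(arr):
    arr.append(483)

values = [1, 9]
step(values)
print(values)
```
[1, 9, 483]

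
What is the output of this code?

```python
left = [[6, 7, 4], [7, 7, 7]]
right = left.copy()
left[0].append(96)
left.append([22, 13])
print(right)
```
[[6, 7, 4, 96], [7, 7, 7]]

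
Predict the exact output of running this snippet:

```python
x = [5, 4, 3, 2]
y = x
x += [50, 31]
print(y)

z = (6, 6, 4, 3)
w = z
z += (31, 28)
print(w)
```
[5, 4, 3, 2, 50, 31]
(6, 6, 4, 3)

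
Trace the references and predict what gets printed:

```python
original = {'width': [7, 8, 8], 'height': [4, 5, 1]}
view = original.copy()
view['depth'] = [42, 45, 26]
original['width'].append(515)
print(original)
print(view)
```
{'width': [7, 8, 8, 515], 'height': [4, 5, 1]}
{'width': [7, 8, 8, 515], 'height': [4, 5, 1], 'depth': [42, 45, 26]}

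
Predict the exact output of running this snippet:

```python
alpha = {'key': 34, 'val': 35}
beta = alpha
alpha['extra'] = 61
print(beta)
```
{'key': 34, 'val': 35, 'extra': 61}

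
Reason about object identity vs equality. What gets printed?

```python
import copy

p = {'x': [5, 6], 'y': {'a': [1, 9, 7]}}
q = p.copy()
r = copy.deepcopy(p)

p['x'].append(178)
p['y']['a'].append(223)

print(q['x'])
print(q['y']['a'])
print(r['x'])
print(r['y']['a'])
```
[5, 6, 178]
[1, 9, 7, 223]
[5, 6]
[1, 9, 7]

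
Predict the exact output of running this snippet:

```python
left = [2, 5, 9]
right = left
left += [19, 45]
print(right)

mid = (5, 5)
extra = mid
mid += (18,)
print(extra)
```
[2, 5, 9, 19, 45]
(5, 5)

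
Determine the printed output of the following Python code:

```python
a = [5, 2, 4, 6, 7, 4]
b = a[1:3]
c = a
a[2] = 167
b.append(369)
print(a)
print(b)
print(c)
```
[5, 2, 167, 6, 7, 4]
[2, 4, 369]
[5, 2, 167, 6, 7, 4]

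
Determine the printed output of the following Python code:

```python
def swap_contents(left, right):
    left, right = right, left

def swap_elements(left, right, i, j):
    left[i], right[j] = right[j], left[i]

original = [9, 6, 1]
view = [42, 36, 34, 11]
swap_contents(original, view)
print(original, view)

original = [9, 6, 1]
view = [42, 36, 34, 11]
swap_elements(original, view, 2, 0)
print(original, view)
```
[9, 6, 1] [42, 36, 34, 11]
[9, 6, 42] [1, 36, 34, 11]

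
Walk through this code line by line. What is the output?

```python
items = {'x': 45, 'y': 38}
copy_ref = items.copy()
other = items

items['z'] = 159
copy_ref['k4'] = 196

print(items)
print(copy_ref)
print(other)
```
{'x': 45, 'y': 38, 'z': 159}
{'x': 45, 'y': 38, 'k4': 196}
{'x': 45, 'y': 38, 'z': 159}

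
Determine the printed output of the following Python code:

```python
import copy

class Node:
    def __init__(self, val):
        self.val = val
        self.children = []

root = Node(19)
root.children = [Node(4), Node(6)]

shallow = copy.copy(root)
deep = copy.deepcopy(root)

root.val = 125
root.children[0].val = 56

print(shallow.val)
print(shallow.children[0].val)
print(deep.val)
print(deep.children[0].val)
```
19
56
19
4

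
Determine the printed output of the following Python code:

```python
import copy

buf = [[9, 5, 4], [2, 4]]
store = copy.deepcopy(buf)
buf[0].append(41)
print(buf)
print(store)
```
[[9, 5, 4, 41], [2, 4]]
[[9, 5, 4], [2, 4]]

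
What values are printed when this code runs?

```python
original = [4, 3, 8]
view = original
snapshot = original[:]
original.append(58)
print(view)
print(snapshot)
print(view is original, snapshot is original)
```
[4, 3, 8, 58]
[4, 3, 8]
True False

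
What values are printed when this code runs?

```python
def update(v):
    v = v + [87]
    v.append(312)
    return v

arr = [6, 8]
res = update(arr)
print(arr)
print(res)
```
[6, 8]
[6, 8, 87, 312]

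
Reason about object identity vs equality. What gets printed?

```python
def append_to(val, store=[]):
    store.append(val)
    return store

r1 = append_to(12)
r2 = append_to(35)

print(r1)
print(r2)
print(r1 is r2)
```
[12, 35]
[12, 35]
True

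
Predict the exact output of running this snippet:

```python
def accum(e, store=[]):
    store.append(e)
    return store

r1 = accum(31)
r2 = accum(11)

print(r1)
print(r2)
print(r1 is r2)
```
[31, 11]
[31, 11]
True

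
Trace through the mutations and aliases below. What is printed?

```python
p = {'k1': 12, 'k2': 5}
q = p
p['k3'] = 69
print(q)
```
{'k1': 12, 'k2': 5, 'k3': 69}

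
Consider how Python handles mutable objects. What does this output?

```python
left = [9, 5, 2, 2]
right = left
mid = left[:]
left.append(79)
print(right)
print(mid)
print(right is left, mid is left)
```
[9, 5, 2, 2, 79]
[9, 5, 2, 2]
True False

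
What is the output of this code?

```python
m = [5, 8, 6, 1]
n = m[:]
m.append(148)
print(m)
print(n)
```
[5, 8, 6, 1, 148]
[5, 8, 6, 1]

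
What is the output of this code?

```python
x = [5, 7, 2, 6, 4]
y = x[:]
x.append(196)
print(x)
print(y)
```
[5, 7, 2, 6, 4, 196]
[5, 7, 2, 6, 4]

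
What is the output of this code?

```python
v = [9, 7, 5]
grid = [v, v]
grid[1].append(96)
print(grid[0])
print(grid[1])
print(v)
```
[9, 7, 5, 96]
[9, 7, 5, 96]
[9, 7, 5, 96]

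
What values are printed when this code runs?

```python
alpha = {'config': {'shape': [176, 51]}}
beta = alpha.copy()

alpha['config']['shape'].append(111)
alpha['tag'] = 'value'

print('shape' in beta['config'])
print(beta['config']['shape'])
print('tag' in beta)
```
True
[176, 51, 111]
False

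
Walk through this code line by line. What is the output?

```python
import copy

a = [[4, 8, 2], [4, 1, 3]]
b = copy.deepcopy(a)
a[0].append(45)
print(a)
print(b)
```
[[4, 8, 2, 45], [4, 1, 3]]
[[4, 8, 2], [4, 1, 3]]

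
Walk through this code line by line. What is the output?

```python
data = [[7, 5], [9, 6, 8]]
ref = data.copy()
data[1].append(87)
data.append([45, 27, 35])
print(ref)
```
[[7, 5], [9, 6, 8, 87]]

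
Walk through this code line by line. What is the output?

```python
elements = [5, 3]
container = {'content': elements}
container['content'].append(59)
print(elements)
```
[5, 3, 59]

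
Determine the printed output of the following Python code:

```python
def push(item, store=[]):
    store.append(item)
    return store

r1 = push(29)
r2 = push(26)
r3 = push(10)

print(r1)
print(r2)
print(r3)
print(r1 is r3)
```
[29, 26, 10]
[29, 26, 10]
[29, 26, 10]
True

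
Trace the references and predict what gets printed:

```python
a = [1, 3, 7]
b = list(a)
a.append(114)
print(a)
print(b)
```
[1, 3, 7, 114]
[1, 3, 7]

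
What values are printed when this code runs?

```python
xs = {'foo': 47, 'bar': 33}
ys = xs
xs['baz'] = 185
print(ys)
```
{'foo': 47, 'bar': 33, 'baz': 185}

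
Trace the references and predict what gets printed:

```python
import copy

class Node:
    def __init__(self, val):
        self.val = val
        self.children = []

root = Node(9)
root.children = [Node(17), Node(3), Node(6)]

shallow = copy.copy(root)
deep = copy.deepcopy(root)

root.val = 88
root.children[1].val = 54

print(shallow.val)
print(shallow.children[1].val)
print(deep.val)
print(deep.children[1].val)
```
9
54
9
3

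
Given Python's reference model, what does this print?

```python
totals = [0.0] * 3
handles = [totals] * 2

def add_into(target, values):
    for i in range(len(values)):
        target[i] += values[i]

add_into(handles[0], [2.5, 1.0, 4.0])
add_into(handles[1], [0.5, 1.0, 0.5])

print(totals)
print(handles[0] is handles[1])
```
[3.0, 2.0, 4.5]
True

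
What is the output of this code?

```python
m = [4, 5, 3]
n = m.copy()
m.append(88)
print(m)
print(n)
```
[4, 5, 3, 88]
[4, 5, 3]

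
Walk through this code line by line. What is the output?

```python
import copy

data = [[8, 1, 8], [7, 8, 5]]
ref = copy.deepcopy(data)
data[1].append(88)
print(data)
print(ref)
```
[[8, 1, 8], [7, 8, 5, 88]]
[[8, 1, 8], [7, 8, 5]]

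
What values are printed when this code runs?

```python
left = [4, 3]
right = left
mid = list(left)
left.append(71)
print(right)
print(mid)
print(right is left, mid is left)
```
[4, 3, 71]
[4, 3]
True False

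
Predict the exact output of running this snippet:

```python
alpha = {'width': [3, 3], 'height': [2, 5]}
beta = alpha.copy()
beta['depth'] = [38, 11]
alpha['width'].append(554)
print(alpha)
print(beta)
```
{'width': [3, 3, 554], 'height': [2, 5]}
{'width': [3, 3, 554], 'height': [2, 5], 'depth': [38, 11]}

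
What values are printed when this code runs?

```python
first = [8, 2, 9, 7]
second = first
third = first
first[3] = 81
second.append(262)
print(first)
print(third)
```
[8, 2, 9, 81, 262]
[8, 2, 9, 81, 262]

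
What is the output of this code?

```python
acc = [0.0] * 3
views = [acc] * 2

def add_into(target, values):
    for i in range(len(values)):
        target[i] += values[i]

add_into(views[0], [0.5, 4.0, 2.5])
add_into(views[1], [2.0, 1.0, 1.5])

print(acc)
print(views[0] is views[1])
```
[2.5, 5.0, 4.0]
True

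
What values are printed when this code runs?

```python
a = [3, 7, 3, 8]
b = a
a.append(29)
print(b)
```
[3, 7, 3, 8, 29]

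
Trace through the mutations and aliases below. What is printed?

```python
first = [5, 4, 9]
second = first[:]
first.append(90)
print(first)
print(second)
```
[5, 4, 9, 90]
[5, 4, 9]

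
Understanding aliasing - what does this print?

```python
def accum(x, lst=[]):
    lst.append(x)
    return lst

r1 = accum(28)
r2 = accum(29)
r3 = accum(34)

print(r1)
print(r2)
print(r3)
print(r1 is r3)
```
[28, 29, 34]
[28, 29, 34]
[28, 29, 34]
True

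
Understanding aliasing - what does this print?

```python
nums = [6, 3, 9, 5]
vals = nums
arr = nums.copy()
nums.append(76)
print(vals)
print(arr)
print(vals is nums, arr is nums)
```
[6, 3, 9, 5, 76]
[6, 3, 9, 5]
True False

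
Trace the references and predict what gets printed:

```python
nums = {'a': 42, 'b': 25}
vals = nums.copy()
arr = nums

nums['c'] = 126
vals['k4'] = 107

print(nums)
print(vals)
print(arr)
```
{'a': 42, 'b': 25, 'c': 126}
{'a': 42, 'b': 25, 'k4': 107}
{'a': 42, 'b': 25, 'c': 126}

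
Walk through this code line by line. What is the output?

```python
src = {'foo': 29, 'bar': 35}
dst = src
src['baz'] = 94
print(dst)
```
{'foo': 29, 'bar': 35, 'baz': 94}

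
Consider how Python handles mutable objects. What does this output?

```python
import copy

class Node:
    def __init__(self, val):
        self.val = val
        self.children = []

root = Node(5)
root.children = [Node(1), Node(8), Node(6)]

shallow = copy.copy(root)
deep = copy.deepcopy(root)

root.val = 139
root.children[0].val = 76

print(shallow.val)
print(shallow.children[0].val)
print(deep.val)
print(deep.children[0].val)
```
5
76
5
1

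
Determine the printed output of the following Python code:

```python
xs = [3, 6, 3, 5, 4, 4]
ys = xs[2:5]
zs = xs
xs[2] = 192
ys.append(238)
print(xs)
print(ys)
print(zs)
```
[3, 6, 192, 5, 4, 4]
[3, 5, 4, 238]
[3, 6, 192, 5, 4, 4]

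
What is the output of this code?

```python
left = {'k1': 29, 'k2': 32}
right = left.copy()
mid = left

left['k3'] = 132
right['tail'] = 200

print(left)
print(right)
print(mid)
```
{'k1': 29, 'k2': 32, 'k3': 132}
{'k1': 29, 'k2': 32, 'tail': 200}
{'k1': 29, 'k2': 32, 'k3': 132}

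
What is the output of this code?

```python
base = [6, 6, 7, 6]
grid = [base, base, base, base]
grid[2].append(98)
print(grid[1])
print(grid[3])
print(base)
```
[6, 6, 7, 6, 98]
[6, 6, 7, 6, 98]
[6, 6, 7, 6, 98]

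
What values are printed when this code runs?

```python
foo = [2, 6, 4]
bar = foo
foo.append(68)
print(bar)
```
[2, 6, 4, 68]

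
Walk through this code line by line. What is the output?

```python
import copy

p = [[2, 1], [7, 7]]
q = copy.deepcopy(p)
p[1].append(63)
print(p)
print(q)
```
[[2, 1], [7, 7, 63]]
[[2, 1], [7, 7]]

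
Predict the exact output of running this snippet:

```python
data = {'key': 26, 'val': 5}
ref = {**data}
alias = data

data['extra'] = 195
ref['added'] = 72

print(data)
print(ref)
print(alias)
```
{'key': 26, 'val': 5, 'extra': 195}
{'key': 26, 'val': 5, 'added': 72}
{'key': 26, 'val': 5, 'extra': 195}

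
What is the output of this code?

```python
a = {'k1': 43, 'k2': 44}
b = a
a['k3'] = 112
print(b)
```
{'k1': 43, 'k2': 44, 'k3': 112}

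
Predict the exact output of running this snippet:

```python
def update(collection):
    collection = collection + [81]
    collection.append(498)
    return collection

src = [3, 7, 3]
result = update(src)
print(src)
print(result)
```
[3, 7, 3]
[3, 7, 3, 81, 498]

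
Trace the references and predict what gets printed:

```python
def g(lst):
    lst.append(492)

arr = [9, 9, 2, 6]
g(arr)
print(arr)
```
[9, 9, 2, 6, 492]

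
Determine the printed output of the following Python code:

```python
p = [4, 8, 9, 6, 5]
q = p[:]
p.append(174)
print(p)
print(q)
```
[4, 8, 9, 6, 5, 174]
[4, 8, 9, 6, 5]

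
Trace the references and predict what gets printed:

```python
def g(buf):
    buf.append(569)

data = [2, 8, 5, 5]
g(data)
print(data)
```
[2, 8, 5, 5, 569]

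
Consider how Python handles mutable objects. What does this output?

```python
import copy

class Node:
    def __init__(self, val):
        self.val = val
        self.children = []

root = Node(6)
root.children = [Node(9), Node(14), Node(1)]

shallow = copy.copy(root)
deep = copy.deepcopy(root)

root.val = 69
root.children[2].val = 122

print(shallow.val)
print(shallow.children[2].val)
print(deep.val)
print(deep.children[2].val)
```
6
122
6
1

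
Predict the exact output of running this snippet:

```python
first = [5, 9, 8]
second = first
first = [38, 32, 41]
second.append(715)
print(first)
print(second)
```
[38, 32, 41]
[5, 9, 8, 715]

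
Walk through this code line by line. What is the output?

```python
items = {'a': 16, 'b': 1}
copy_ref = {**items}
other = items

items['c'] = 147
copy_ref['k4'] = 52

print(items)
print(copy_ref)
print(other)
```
{'a': 16, 'b': 1, 'c': 147}
{'a': 16, 'b': 1, 'k4': 52}
{'a': 16, 'b': 1, 'c': 147}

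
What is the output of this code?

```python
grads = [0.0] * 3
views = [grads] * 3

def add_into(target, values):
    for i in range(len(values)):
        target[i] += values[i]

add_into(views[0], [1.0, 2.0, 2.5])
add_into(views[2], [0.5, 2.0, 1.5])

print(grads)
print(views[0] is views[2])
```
[1.5, 4.0, 4.0]
True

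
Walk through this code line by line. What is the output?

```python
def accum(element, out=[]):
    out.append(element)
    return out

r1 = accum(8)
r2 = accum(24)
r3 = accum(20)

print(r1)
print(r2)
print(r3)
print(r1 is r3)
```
[8, 24, 20]
[8, 24, 20]
[8, 24, 20]
True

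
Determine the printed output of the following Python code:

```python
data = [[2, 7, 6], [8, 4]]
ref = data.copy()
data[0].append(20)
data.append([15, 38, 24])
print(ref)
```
[[2, 7, 6, 20], [8, 4]]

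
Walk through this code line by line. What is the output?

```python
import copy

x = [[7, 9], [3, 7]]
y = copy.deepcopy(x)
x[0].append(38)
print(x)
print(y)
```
[[7, 9, 38], [3, 7]]
[[7, 9], [3, 7]]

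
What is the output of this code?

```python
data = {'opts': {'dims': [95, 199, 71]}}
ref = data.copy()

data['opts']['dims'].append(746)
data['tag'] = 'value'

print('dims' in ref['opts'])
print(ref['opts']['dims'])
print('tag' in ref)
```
True
[95, 199, 71, 746]
False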